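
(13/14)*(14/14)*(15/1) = 195/14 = 13.93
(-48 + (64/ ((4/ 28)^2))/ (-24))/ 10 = -268/ 15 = -17.87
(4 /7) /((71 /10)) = 40 /497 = 0.08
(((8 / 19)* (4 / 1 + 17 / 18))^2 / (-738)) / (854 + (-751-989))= 31684 / 4779938547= 0.00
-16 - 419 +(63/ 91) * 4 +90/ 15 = -5541/ 13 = -426.23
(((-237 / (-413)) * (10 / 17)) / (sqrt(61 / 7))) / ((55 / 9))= 4266 * sqrt(427) / 4711091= 0.02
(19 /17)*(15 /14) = 285 /238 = 1.20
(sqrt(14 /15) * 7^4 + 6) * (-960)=-153664 * sqrt(210) - 5760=-2232562.92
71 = 71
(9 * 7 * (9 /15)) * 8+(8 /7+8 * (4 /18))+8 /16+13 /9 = 193577 /630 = 307.27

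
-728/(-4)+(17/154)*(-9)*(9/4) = 110735/616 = 179.76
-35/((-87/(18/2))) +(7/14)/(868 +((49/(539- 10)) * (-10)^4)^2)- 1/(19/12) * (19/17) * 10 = -47927194104571/13939888315304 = -3.44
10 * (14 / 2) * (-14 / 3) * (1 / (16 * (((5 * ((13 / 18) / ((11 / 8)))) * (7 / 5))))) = -1155 / 208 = -5.55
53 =53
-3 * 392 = -1176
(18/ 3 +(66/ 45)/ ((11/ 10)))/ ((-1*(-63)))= 22/ 189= 0.12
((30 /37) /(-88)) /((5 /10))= -15 /814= -0.02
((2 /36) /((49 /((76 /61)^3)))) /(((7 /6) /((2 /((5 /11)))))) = 9657472 /1167817245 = 0.01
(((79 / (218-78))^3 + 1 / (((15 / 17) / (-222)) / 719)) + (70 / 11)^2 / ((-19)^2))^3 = -10194044315712334976770129367312204812209220715921 / 1721987671322380876434944000000000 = -5919928745996151.30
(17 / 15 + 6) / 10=107 / 150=0.71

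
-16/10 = -8/5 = -1.60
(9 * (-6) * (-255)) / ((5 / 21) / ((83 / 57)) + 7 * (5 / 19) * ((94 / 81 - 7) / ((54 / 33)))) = -44325249948 / 20634263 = -2148.14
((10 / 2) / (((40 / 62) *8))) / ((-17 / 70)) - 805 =-220045 / 272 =-808.99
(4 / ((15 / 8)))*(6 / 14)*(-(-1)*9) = 288 / 35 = 8.23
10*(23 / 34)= 115 / 17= 6.76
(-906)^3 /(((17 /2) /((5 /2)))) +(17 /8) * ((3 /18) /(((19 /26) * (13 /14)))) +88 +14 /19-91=-847792260989 /3876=-218728653.51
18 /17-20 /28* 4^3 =-5314 /119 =-44.66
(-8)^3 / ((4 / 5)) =-640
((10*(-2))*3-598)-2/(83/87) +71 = -48895/83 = -589.10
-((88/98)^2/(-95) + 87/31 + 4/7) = -23824789/7070945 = -3.37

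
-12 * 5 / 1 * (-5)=300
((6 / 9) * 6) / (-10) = -2 / 5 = -0.40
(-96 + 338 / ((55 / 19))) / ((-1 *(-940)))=571 / 25850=0.02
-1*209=-209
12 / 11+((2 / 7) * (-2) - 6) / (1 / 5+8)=914 / 3157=0.29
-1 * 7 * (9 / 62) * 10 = -10.16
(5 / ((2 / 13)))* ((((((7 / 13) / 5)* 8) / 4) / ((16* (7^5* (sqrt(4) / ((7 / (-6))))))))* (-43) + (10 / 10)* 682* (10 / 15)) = 324377401 / 21952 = 14776.67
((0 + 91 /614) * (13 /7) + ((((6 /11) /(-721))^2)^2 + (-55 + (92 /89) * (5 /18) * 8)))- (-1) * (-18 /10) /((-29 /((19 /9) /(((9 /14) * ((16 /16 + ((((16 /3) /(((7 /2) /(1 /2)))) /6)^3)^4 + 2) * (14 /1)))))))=-1684113319240124772179399142612519375526988887 /32125604795658204765205389236191286631238590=-52.42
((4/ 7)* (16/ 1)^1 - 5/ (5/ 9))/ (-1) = -1/ 7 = -0.14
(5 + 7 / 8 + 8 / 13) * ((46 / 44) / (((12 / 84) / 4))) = 108675 / 572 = 189.99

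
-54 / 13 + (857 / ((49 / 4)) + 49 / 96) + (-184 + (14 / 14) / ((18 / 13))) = -21457385 / 183456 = -116.96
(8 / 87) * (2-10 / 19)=224 / 1653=0.14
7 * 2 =14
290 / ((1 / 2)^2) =1160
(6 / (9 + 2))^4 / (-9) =-144 / 14641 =-0.01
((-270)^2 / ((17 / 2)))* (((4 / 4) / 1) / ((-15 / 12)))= -116640 / 17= -6861.18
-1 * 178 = -178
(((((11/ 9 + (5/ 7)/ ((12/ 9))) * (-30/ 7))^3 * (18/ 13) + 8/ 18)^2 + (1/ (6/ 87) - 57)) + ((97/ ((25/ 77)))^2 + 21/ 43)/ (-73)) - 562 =2071244190769714452429298723/ 5947569413722009710000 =348250.53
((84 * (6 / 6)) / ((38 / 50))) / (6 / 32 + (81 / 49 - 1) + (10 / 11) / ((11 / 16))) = 66404800 / 1299467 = 51.10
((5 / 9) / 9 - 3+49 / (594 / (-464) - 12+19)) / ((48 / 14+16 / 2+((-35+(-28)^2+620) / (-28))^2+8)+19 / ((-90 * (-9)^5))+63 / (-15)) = 15559604655840 / 6650598738219203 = 0.00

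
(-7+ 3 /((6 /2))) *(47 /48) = -47 /8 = -5.88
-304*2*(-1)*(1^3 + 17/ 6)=6992/ 3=2330.67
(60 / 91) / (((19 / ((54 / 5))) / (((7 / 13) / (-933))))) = -216 / 998621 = -0.00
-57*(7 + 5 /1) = -684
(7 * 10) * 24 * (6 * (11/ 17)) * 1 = 110880/ 17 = 6522.35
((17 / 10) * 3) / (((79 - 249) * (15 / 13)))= -13 / 500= -0.03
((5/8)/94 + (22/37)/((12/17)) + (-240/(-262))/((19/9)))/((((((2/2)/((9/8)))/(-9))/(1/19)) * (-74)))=7196518521/778968272128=0.01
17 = 17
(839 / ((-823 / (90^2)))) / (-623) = 6795900 / 512729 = 13.25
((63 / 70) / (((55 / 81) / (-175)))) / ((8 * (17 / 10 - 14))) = 8505 / 3608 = 2.36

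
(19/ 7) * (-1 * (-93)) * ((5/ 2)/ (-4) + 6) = 75981/ 56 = 1356.80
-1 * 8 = -8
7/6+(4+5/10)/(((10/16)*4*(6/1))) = 22/15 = 1.47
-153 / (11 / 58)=-8874 / 11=-806.73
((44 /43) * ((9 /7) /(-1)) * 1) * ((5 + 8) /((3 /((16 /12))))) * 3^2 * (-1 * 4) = 82368 /301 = 273.65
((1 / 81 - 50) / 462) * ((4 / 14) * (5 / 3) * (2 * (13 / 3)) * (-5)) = 2631850 / 1178793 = 2.23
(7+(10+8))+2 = 27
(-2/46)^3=-1/12167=-0.00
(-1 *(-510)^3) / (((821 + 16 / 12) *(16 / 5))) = 248720625 / 4934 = 50409.53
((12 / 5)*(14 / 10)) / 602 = 6 / 1075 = 0.01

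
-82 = -82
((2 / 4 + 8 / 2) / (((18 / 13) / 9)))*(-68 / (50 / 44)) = -43758 / 25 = -1750.32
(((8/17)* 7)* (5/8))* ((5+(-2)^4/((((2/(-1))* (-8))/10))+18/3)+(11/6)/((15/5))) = 13615/306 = 44.49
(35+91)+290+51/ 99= 13745/ 33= 416.52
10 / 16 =0.62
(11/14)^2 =121/196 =0.62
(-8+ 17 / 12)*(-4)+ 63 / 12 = 31.58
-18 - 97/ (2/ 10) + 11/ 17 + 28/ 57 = -486304/ 969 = -501.86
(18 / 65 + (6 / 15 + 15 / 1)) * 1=15.68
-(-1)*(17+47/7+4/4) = 173/7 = 24.71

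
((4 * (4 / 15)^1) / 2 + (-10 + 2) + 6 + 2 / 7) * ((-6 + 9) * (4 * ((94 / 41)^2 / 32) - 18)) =61.44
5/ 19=0.26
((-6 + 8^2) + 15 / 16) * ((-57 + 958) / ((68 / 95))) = 74187.58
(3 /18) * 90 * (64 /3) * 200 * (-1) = -64000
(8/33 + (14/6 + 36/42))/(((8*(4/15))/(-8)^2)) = 7930/77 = 102.99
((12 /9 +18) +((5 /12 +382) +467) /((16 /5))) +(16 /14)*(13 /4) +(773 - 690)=499283 /1344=371.49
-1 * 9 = -9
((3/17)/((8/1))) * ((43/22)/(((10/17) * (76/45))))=1161/26752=0.04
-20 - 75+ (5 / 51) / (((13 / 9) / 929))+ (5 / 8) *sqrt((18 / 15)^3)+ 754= 3 *sqrt(30) / 20+ 159574 / 221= 722.88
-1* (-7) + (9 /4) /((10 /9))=9.02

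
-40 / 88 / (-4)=5 / 44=0.11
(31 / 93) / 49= 0.01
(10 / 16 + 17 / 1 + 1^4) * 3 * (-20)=-2235 / 2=-1117.50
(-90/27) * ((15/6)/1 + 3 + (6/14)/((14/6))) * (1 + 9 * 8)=-203305/147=-1383.03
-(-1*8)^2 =-64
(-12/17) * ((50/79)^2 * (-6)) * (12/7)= 2160000/742679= 2.91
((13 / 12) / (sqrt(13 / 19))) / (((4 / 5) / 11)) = 55 *sqrt(247) / 48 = 18.01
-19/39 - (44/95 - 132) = 485539/3705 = 131.05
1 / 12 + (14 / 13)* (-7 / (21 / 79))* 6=-26531 / 156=-170.07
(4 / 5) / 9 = 4 / 45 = 0.09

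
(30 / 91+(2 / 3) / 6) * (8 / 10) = 1444 / 4095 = 0.35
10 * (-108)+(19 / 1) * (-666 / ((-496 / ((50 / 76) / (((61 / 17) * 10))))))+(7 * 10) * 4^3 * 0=-65324655 / 60512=-1079.53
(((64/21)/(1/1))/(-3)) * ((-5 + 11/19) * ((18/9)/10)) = 256/285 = 0.90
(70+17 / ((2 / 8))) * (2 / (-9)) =-92 / 3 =-30.67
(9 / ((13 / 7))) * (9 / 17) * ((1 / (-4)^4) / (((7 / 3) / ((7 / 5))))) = 1701 / 282880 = 0.01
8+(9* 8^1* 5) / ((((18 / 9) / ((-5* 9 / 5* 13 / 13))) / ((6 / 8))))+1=-1206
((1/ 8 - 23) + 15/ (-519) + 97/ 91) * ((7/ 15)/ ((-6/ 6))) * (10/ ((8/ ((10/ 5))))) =916787/ 35984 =25.48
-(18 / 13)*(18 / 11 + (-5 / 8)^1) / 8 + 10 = 44959 / 4576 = 9.82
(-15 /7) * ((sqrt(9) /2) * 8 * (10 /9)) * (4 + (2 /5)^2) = -832 /7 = -118.86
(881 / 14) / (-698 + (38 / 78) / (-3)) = -103077 / 1143590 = -0.09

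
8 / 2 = 4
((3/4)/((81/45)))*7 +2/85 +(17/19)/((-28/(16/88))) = 2.93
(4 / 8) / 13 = 1 / 26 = 0.04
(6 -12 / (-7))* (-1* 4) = -216 / 7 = -30.86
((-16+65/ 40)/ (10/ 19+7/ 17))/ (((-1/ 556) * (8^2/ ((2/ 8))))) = 5163155/ 155136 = 33.28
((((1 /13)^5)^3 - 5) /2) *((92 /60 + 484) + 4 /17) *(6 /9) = -31702238767742180677864 /39157208155779429105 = -809.61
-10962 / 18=-609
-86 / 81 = -1.06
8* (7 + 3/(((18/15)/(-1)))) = 36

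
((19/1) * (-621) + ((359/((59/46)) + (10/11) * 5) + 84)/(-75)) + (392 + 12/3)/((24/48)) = -11011.91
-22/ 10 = -11/ 5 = -2.20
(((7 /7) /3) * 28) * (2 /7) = 8 /3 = 2.67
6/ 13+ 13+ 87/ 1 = 1306/ 13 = 100.46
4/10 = 2/5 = 0.40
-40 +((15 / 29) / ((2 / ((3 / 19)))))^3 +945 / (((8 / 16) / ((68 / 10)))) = 17145956432021 / 1338273208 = 12812.00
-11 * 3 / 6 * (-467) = 5137 / 2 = 2568.50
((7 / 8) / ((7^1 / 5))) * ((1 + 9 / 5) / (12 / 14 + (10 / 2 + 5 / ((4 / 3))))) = 49 / 269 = 0.18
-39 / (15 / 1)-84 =-433 / 5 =-86.60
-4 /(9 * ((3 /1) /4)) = -16 /27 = -0.59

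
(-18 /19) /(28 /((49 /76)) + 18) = -63 /4085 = -0.02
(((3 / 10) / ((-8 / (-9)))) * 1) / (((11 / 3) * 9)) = 9 / 880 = 0.01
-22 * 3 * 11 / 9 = -242 / 3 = -80.67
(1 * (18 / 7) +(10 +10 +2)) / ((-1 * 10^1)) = -86 / 35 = -2.46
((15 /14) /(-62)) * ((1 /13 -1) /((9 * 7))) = 5 /19747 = 0.00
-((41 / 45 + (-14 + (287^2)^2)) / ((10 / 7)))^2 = -22555437336395878225.85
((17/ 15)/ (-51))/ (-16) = 1/ 720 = 0.00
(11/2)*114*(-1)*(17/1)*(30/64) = -159885/32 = -4996.41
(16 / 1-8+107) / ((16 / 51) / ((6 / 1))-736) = -3519 / 22520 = -0.16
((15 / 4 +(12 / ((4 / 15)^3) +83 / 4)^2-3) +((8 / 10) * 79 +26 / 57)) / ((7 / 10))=31169121037 / 51072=610297.64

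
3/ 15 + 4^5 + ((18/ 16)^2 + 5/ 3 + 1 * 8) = 993727/ 960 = 1035.13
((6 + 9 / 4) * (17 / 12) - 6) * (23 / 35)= 299 / 80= 3.74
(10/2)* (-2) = -10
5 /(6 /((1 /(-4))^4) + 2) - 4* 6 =-36907 /1538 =-24.00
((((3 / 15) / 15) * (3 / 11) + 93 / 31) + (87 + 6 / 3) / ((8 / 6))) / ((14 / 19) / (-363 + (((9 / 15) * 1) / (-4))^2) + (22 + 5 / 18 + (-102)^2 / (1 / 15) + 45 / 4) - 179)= 635000533623 / 1419364096421975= 0.00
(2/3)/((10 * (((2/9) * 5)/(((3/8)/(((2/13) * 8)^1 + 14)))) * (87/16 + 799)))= 13/7079050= 0.00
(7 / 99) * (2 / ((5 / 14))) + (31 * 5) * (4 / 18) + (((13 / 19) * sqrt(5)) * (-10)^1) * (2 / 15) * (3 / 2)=17246 / 495 - 26 * sqrt(5) / 19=31.78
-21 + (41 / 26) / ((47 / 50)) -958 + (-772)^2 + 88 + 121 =363676779 / 611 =595215.68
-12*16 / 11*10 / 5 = -384 / 11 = -34.91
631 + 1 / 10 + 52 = 6831 / 10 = 683.10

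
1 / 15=0.07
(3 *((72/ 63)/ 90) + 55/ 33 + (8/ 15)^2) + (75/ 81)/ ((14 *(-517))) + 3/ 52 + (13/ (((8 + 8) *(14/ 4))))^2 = 29886131467/ 14227012800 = 2.10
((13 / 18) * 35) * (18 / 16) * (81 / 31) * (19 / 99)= 77805 / 5456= 14.26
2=2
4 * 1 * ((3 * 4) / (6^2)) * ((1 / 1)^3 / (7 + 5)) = 1 / 9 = 0.11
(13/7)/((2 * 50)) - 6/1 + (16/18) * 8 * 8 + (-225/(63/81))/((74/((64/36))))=10246529/233100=43.96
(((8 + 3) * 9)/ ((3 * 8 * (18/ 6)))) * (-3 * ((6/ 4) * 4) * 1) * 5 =-123.75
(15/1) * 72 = 1080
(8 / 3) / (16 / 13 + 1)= 1.20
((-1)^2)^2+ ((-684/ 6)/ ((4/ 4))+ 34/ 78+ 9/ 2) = -8429/ 78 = -108.06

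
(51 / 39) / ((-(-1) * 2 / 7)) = 119 / 26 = 4.58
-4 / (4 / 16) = -16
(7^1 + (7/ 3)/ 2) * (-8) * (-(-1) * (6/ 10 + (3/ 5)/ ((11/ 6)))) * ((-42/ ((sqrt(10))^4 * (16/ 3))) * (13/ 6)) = 227409/ 22000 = 10.34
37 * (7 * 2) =518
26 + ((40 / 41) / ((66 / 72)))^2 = 5518826 / 203401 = 27.13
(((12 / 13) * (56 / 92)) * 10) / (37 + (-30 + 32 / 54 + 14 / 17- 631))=-385560 / 42722017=-0.01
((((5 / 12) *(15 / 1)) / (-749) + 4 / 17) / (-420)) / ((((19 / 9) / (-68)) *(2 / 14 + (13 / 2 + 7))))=34677 / 27181210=0.00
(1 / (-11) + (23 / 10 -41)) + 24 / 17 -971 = -1008.38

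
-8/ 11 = -0.73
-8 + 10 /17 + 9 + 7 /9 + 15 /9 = 617 /153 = 4.03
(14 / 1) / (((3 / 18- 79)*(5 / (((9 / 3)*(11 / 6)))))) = -42 / 215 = -0.20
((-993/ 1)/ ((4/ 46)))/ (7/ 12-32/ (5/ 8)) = 685170/ 3037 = 225.61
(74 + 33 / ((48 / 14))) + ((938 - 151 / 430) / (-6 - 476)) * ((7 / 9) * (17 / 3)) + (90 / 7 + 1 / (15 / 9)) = 6934117709 / 78344280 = 88.51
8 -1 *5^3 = -117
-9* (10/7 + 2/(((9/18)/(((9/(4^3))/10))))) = -13.36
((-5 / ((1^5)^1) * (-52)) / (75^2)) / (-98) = -26 / 55125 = -0.00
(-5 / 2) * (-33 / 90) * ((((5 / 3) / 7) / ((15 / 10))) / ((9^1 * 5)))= 11 / 3402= 0.00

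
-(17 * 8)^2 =-18496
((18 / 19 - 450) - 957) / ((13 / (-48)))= 98640 / 19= 5191.58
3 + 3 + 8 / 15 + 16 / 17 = 1906 / 255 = 7.47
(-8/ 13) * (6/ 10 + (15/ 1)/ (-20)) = 6/ 65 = 0.09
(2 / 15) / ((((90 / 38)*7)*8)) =19 / 18900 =0.00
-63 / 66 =-21 / 22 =-0.95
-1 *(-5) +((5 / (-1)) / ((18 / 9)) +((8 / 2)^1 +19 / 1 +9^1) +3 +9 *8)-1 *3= 213 / 2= 106.50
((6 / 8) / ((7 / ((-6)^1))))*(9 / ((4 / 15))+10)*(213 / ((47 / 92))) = -1102275 / 94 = -11726.33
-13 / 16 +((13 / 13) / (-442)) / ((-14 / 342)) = -0.76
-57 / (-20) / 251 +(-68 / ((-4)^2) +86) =205221 / 2510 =81.76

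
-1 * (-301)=301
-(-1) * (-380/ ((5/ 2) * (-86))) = 76/ 43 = 1.77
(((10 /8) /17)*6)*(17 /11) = 15 /22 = 0.68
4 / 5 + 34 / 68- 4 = -27 / 10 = -2.70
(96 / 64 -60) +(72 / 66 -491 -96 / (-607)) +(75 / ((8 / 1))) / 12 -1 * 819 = -291965379 / 213664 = -1366.47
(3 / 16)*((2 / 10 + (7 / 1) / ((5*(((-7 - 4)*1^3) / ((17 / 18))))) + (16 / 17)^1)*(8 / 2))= 17183 / 22440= 0.77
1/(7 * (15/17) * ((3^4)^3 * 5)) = 17/279006525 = 0.00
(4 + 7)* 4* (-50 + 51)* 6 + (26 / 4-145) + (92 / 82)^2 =426163 / 3362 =126.76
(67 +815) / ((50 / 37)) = 652.68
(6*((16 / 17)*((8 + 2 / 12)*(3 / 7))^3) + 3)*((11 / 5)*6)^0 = 4167 / 17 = 245.12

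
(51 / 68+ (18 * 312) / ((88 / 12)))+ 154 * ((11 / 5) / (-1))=94109 / 220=427.77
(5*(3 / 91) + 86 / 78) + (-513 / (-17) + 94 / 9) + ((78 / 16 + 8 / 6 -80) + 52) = 2238445 / 111384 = 20.10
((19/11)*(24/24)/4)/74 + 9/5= 29399/16280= 1.81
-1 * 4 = -4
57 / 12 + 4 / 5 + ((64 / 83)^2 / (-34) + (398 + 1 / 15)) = 2836002641 / 7026780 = 403.60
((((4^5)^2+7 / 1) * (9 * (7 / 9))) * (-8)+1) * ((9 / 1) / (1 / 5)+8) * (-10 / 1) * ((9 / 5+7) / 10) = 136936548804 / 5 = 27387309760.80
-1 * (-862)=862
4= 4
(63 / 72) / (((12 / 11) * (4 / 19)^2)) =27797 / 1536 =18.10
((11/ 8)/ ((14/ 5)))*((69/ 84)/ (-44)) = -115/ 12544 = -0.01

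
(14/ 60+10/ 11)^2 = 142129/ 108900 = 1.31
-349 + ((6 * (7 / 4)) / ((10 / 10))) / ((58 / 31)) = -39833 / 116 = -343.39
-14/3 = -4.67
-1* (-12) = 12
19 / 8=2.38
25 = 25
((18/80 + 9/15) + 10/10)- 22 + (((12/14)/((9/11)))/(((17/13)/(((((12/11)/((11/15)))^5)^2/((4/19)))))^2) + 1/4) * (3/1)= 388813897380045799125269413366581882311573126778339/3329435418706180018302333354858053458268891720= 116780.73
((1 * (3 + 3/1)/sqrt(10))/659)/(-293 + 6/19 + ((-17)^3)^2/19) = 57 * sqrt(10)/79514966360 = 0.00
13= 13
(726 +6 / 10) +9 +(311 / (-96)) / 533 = 188194349 / 255840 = 735.59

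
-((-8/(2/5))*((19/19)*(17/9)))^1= 340/9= 37.78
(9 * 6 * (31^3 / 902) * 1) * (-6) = -4826142 / 451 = -10700.98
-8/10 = -4/5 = -0.80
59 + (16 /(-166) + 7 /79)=386812 /6557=58.99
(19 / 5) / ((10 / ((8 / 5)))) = 76 / 125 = 0.61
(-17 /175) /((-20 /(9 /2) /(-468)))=-17901 /1750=-10.23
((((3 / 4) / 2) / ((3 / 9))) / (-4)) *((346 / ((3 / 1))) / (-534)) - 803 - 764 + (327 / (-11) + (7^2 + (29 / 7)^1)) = -338488567 / 219296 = -1543.52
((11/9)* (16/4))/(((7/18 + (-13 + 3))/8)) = -704/173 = -4.07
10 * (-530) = -5300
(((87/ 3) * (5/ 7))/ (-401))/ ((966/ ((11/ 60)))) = -319/ 32538744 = -0.00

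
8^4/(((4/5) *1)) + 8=5128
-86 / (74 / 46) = -1978 / 37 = -53.46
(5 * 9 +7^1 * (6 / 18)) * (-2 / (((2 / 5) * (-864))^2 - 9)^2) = -177500 / 26744270418243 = -0.00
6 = 6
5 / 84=0.06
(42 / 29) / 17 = 42 / 493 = 0.09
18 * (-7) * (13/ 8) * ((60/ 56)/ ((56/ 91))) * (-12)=4277.81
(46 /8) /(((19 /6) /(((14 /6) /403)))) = 0.01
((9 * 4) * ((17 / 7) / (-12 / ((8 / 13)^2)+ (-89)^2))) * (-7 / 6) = -1632 / 126229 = -0.01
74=74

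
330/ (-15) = -22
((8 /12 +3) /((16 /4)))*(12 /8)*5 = 55 /8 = 6.88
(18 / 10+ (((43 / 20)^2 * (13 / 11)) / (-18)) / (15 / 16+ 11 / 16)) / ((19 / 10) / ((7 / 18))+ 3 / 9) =111797 / 361680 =0.31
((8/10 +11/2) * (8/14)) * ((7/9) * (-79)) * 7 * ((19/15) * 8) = -1176784/75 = -15690.45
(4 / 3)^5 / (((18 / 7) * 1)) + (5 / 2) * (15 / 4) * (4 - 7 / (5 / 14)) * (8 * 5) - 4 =-12799114 / 2187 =-5852.36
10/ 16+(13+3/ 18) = 13.79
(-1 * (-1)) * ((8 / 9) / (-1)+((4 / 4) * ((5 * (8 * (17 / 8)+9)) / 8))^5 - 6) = 10442552137 / 9216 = 1133089.42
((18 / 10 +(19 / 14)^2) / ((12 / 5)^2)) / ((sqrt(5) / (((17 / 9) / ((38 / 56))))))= 60673 *sqrt(5) / 172368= 0.79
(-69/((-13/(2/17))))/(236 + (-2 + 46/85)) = 345/129584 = 0.00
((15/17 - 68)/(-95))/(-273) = -163/62985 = -0.00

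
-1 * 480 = -480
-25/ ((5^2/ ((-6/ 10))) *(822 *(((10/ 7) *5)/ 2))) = 7/ 34250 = 0.00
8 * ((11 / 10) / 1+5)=244 / 5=48.80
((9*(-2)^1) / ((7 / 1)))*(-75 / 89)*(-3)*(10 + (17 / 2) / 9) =-44325 / 623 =-71.15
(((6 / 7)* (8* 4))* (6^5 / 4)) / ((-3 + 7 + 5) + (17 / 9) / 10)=33592320 / 5789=5802.78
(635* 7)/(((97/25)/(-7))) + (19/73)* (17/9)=-511032544/63729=-8018.84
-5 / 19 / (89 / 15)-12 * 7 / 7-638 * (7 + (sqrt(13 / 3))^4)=-250478359 / 15219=-16458.27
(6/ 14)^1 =3/ 7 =0.43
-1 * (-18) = 18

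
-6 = -6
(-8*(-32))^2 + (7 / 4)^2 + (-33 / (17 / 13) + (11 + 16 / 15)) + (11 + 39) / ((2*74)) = 9891839939 / 150960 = 65526.23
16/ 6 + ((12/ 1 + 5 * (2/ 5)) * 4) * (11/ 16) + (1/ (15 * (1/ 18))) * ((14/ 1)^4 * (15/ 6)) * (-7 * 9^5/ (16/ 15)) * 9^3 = -32556880793073.83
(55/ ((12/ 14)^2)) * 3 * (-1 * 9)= -8085/ 4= -2021.25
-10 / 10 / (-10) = 1 / 10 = 0.10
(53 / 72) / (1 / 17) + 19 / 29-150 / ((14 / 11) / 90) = -154841521 / 14616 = -10593.97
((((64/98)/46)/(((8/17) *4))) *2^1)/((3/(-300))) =-1700/1127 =-1.51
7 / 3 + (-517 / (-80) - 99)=-21649 / 240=-90.20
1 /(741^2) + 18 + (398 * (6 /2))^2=782799523975 /549081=1425654.00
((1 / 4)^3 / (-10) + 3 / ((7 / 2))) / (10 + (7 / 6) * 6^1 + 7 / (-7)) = 3833 / 71680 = 0.05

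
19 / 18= 1.06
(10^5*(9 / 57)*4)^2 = 3988919667.59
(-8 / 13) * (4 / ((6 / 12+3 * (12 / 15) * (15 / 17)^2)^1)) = -18496 / 17797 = -1.04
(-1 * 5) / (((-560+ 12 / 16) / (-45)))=-900 / 2237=-0.40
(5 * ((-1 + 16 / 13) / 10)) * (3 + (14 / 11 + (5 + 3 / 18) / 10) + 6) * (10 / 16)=0.78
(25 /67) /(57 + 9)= 25 /4422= 0.01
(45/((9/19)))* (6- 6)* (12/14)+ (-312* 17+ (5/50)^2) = -530399/100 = -5303.99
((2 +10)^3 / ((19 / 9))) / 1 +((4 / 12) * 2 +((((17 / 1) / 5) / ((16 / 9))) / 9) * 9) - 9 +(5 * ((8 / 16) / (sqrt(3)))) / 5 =812.39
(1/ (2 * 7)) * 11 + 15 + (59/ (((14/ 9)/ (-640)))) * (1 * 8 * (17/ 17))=-388357/ 2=-194178.50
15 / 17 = 0.88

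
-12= -12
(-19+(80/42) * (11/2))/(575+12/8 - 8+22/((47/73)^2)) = -790822/57668289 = -0.01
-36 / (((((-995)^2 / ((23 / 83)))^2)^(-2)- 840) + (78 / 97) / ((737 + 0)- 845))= 2865785992648010779477649102803125000 / 66868932535878562965400796893578975739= 0.04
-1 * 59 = -59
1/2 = 0.50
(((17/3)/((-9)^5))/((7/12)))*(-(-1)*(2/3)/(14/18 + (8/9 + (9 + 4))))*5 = -170/4546773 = -0.00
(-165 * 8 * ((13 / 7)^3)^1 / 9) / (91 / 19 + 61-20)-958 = -978.52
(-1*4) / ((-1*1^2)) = 4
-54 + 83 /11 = -511 /11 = -46.45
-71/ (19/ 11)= -781/ 19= -41.11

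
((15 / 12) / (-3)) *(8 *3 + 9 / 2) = -11.88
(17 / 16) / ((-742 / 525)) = -1275 / 1696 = -0.75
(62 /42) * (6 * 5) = 44.29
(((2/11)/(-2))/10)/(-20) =1/2200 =0.00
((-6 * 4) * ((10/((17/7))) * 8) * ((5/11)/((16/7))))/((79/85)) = -147000/869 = -169.16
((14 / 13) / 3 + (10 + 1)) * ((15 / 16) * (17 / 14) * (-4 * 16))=-75310 / 91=-827.58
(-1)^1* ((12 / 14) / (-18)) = 1 / 21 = 0.05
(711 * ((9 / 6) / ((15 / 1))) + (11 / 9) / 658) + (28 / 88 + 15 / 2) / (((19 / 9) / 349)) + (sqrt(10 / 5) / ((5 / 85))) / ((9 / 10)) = 170 * sqrt(2) / 9 + 4219221997 / 3094245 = 1390.28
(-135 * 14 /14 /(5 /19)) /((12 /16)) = -684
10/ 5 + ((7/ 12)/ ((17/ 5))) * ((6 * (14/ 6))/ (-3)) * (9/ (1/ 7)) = -1647/ 34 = -48.44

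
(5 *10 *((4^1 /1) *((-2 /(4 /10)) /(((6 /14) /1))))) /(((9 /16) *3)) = -112000 /81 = -1382.72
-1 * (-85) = 85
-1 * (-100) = 100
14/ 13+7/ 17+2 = 771/ 221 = 3.49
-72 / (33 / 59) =-1416 / 11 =-128.73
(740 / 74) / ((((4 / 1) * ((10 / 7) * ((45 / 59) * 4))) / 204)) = 7021 / 60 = 117.02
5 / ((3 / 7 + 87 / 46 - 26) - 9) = -1610 / 10523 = -0.15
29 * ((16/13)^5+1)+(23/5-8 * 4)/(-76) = 15697823521/141091340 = 111.26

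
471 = 471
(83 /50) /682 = 83 /34100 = 0.00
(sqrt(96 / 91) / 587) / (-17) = -0.00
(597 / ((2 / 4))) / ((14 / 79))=47163 / 7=6737.57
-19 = -19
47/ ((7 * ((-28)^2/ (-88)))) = -517/ 686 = -0.75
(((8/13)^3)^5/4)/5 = 8796093022208/255929465070453785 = 0.00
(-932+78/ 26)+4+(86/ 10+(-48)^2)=6938/ 5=1387.60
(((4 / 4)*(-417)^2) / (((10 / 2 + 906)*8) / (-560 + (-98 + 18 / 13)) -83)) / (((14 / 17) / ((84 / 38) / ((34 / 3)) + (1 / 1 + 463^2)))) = -1427450132872511 / 2967496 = -481028494.35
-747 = -747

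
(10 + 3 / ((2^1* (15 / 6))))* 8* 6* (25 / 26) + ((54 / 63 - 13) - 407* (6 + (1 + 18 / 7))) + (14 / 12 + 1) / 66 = -123187289 / 36036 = -3418.45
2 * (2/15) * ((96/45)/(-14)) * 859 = -54976/1575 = -34.91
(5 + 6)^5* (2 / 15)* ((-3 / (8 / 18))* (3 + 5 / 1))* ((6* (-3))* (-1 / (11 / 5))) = -9487368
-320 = -320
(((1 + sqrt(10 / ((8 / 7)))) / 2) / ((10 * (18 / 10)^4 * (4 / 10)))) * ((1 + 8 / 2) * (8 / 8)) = 3125 / 52488 + 3125 * sqrt(35) / 104976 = 0.24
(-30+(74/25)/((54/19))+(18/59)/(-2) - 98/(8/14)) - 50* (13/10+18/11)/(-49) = -8483868919/42931350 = -197.61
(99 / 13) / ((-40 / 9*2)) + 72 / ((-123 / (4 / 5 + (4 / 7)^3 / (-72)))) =-58070911 / 43876560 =-1.32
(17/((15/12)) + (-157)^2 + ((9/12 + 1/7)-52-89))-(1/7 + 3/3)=490427/20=24521.35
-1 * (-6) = 6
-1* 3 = -3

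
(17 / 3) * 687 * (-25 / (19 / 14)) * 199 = -271147450 / 19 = -14270918.42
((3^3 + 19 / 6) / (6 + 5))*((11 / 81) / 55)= 181 / 26730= 0.01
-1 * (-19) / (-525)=-19 / 525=-0.04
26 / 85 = 0.31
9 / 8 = 1.12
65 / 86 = 0.76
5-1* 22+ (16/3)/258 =-6571/387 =-16.98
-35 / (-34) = 1.03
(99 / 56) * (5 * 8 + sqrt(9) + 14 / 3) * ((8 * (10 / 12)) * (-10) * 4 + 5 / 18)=-1077505 / 48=-22448.02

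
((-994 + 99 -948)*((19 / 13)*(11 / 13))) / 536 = -385187 / 90584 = -4.25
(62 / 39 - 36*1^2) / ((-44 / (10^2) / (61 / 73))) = 186050 / 2847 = 65.35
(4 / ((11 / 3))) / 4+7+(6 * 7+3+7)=652 / 11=59.27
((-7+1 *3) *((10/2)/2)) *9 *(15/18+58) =-5295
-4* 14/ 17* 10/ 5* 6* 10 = -395.29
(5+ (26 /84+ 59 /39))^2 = 13875625 /298116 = 46.54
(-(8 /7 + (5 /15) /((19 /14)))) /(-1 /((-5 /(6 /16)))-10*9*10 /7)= 22160 /2050803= 0.01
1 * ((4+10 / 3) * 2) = 44 / 3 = 14.67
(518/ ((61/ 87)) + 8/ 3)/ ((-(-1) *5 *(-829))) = -135686/ 758535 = -0.18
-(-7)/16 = 7/16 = 0.44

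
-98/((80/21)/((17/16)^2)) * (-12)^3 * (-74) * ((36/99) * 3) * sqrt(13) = -891250857 * sqrt(13)/220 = -14606593.93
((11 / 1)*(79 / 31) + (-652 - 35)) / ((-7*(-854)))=-10214 / 92659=-0.11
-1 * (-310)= 310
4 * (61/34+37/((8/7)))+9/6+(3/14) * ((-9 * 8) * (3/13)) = 208251/1547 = 134.62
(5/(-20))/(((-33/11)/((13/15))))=13/180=0.07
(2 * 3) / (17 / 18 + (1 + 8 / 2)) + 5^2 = 2783 / 107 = 26.01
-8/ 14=-4/ 7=-0.57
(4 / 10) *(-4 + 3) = -2 / 5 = -0.40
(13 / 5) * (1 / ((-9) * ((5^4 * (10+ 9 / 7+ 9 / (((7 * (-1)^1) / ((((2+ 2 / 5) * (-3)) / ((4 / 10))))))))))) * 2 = -182 / 6778125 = -0.00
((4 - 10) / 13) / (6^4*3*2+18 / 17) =-17 / 286455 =-0.00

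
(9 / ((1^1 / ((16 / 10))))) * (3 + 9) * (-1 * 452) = -390528 / 5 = -78105.60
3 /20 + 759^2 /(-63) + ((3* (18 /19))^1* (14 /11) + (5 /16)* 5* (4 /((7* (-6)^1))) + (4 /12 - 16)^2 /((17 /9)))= -3841752281 /426360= -9010.58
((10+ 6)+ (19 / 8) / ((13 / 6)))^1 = 889 / 52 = 17.10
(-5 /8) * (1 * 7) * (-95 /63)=475 /72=6.60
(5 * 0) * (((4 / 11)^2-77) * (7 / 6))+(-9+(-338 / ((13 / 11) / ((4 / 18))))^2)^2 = 106572867025 / 6561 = 16243387.75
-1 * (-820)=820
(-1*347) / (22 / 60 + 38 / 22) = -165.72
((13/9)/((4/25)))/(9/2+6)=325/378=0.86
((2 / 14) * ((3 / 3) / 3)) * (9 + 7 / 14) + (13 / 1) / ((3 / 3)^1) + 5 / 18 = 865 / 63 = 13.73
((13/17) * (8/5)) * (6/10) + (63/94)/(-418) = 12232329/16699100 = 0.73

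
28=28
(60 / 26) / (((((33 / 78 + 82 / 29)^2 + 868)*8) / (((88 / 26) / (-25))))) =-111012 / 2497396445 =-0.00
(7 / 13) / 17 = 7 / 221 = 0.03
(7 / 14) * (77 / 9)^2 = 5929 / 162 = 36.60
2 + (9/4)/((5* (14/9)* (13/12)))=2063/910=2.27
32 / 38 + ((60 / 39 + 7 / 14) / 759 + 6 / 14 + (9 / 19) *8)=13288031 / 2624622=5.06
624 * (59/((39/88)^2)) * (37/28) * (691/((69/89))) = 220767626.02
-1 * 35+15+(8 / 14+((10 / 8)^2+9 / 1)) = -993 / 112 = -8.87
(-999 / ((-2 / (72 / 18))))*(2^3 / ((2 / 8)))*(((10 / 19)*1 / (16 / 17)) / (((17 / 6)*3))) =79920 / 19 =4206.32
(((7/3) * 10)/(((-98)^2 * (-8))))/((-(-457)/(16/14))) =-5/6583542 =-0.00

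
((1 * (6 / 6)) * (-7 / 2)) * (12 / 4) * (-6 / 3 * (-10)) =-210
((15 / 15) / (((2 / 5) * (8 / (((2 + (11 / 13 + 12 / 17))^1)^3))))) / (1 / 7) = 16930781875 / 172701776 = 98.03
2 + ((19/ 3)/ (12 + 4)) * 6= 35/ 8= 4.38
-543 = -543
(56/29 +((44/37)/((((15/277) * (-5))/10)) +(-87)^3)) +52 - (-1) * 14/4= -21196776673/32190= -658489.49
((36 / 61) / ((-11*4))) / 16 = -9 / 10736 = -0.00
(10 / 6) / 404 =5 / 1212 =0.00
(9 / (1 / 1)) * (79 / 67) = 711 / 67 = 10.61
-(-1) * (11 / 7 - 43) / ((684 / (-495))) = 7975 / 266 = 29.98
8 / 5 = 1.60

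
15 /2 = 7.50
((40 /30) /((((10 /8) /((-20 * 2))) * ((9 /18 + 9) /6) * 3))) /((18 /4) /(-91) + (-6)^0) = -9.45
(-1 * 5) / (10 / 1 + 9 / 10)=-50 / 109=-0.46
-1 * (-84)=84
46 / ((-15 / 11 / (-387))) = 65274 / 5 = 13054.80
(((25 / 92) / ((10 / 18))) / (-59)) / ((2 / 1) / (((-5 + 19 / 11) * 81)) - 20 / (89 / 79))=2919645 / 6254735966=0.00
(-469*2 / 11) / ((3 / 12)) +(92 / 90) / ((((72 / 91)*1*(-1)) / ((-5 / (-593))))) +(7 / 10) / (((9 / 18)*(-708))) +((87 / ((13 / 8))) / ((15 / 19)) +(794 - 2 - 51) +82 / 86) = 468.67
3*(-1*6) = -18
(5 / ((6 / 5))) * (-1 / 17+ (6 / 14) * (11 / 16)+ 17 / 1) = 71.82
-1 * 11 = -11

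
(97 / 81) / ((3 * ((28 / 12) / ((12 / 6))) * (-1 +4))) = 194 / 1701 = 0.11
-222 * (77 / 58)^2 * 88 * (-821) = 23773890756 / 841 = 28268597.81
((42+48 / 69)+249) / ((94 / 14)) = 46963 / 1081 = 43.44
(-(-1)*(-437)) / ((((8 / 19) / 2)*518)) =-8303 / 2072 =-4.01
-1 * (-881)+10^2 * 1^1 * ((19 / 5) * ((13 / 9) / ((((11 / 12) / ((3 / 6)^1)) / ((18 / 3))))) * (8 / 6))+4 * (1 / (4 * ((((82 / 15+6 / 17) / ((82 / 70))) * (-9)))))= 1123070177 / 342804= 3276.13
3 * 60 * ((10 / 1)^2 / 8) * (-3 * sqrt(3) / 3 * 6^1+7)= 15750 - 13500 * sqrt(3)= -7632.69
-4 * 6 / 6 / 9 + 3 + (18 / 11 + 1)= 514 / 99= 5.19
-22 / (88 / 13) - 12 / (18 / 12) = -45 / 4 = -11.25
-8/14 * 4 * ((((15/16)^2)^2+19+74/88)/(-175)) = 14860107/55193600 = 0.27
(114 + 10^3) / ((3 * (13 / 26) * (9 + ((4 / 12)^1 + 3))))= 2228 / 37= 60.22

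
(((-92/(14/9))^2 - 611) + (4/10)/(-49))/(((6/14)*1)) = 235761/35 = 6736.03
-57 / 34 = -1.68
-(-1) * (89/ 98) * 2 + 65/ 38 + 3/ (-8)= 23475/ 7448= 3.15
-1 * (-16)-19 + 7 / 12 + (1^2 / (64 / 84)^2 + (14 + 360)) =286699 / 768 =373.31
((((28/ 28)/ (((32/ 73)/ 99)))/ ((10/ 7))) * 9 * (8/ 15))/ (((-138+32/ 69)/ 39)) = -430353/ 2000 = -215.18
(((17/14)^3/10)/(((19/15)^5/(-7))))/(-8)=746161875/15530092928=0.05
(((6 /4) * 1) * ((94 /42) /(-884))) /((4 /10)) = -235 /24752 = -0.01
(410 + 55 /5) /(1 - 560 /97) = -40837 /463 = -88.20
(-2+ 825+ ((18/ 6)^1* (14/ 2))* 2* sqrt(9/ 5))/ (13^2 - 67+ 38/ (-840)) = 10584* sqrt(5)/ 42821+ 345660/ 42821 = 8.62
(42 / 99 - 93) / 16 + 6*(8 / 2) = 9617 / 528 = 18.21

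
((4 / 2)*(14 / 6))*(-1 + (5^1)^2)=112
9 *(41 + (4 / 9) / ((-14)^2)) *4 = 72328 / 49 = 1476.08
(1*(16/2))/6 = 4/3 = 1.33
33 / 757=0.04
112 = 112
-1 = -1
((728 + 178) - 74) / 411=832 / 411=2.02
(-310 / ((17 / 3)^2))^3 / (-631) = 1.43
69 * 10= 690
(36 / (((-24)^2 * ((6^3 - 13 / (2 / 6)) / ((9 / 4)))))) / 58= 0.00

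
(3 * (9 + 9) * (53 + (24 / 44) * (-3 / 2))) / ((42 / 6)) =4428 / 11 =402.55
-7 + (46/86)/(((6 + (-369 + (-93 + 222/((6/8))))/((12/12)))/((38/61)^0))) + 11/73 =-3441679/502240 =-6.85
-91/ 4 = -22.75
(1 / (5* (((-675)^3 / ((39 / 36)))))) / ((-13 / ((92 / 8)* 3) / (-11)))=-253 / 12301875000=-0.00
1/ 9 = 0.11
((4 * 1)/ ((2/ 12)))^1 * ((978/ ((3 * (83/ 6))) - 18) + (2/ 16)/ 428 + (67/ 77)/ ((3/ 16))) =670089125/ 2735348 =244.97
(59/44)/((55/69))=4071/2420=1.68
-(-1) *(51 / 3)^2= 289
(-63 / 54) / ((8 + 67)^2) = -7 / 33750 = -0.00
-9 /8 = -1.12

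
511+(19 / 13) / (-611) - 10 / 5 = 4042968 / 7943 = 509.00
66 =66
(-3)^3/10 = -27/10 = -2.70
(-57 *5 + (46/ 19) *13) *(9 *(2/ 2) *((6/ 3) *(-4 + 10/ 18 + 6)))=-221582/ 19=-11662.21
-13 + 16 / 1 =3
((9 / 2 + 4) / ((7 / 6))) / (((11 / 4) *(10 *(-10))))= -51 / 1925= -0.03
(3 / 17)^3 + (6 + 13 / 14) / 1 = 476939 / 68782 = 6.93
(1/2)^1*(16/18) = 4/9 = 0.44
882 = 882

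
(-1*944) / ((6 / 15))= -2360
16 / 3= 5.33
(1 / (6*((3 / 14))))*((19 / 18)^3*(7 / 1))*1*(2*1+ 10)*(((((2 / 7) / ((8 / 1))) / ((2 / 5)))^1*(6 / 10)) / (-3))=-48013 / 34992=-1.37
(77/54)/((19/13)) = 1001/1026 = 0.98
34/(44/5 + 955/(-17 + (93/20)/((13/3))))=-351985/529648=-0.66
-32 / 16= -2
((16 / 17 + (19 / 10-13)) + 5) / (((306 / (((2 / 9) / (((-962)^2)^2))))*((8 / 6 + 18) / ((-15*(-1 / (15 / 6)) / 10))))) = -877 / 6460091037537134400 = -0.00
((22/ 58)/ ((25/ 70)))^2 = 23716/ 21025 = 1.13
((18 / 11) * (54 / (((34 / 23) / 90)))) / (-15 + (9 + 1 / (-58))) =-58349160 / 65263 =-894.06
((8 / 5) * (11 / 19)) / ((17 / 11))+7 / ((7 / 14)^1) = 23578 / 1615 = 14.60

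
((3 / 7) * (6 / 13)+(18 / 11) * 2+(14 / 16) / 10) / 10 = 284927 / 800800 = 0.36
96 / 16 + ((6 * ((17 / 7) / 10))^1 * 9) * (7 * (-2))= -888 / 5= -177.60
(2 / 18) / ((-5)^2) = 1 / 225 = 0.00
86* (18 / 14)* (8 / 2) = 442.29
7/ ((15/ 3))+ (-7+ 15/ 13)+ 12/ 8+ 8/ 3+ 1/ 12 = -51/ 260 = -0.20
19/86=0.22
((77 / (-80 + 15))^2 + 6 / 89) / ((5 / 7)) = 2.06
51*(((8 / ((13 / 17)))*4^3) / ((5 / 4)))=1775616 / 65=27317.17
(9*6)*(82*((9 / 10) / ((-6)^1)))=-3321 / 5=-664.20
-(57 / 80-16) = 15.29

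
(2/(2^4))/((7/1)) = 1/56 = 0.02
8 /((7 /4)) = 32 /7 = 4.57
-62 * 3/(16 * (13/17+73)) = -0.16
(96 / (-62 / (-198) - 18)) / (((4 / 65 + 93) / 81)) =-50038560 / 10591799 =-4.72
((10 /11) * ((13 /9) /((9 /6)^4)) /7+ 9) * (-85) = -43118545 /56133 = -768.15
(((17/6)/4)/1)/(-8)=-17/192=-0.09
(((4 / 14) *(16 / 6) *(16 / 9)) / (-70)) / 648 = -16 / 535815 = -0.00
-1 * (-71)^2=-5041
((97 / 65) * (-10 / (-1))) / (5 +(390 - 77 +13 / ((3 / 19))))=582 / 15613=0.04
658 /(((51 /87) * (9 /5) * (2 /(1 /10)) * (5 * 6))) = 9541 /9180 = 1.04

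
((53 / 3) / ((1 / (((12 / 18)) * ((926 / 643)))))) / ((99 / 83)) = 8146948 / 572913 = 14.22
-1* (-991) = 991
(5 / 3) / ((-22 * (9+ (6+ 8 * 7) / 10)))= -0.00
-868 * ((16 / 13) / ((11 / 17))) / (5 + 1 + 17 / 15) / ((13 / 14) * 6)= -8263360 / 198913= -41.54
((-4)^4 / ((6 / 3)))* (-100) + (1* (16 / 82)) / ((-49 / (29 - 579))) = -25710800 / 2009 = -12797.81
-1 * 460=-460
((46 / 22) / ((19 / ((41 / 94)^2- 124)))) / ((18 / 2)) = -762473 / 503652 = -1.51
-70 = -70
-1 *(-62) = 62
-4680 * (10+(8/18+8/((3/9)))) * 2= -322400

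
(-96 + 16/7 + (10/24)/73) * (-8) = 749.67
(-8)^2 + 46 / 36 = 1175 / 18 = 65.28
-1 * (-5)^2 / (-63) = 25 / 63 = 0.40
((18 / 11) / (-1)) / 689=-18 / 7579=-0.00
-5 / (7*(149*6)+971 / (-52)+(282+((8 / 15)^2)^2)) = -13162500 / 17167606117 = -0.00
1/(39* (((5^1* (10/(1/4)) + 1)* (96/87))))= 29/250848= 0.00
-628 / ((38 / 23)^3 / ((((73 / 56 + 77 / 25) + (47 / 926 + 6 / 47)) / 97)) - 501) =1061950012375132 / 685037954820319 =1.55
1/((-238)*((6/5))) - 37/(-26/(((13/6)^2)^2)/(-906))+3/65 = -94944190141/3341520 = -28413.47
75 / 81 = 25 / 27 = 0.93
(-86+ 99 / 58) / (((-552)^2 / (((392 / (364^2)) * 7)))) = -34223 / 5973417216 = -0.00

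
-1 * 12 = -12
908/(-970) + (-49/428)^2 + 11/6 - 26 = -6687210553/266532720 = -25.09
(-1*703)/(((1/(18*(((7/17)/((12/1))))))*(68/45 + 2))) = -123.67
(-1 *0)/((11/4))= 0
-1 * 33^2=-1089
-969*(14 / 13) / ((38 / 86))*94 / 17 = -169764 / 13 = -13058.77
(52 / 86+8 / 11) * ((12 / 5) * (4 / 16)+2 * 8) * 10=104580 / 473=221.10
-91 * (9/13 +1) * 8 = -1232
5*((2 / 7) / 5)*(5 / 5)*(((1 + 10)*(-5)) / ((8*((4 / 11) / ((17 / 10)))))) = -2057 / 224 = -9.18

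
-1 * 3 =-3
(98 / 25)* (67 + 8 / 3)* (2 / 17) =40964 / 1275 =32.13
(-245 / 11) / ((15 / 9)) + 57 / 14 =-9.29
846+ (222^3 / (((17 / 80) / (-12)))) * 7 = -73523828178 / 17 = -4324931069.29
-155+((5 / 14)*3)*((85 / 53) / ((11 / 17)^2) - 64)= -19704215 / 89782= -219.47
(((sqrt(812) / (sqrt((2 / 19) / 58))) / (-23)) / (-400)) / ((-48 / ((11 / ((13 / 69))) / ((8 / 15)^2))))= -2871*sqrt(133) / 106496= -0.31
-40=-40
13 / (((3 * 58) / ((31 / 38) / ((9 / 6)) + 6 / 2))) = 0.26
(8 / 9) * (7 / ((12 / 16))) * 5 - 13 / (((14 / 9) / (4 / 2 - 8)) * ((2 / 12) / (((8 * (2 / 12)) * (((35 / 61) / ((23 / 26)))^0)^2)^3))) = 142624 / 189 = 754.62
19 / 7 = 2.71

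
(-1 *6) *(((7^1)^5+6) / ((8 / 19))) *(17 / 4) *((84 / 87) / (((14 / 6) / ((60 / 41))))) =-733130865 / 1189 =-616594.50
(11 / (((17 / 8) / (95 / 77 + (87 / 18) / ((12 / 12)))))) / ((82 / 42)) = 11212 / 697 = 16.09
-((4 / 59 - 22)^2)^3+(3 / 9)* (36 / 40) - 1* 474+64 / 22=-516416583536124990627 / 4639858700510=-111300066.85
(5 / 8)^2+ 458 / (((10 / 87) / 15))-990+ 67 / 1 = 3766169 / 64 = 58846.39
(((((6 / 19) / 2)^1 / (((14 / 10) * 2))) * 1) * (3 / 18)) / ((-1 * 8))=-5 / 4256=-0.00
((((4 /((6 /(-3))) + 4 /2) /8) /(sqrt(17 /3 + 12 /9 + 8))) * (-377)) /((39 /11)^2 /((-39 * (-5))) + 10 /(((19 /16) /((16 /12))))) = 0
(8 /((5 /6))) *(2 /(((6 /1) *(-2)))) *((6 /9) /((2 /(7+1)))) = -64 /15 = -4.27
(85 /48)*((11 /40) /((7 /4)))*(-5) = -935 /672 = -1.39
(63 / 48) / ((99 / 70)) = 245 / 264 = 0.93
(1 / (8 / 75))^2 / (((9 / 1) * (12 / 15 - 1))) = -3125 / 64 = -48.83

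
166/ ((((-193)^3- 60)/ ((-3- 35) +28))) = 1660/ 7189117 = 0.00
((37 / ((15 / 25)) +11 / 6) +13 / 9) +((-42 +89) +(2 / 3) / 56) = 28213 / 252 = 111.96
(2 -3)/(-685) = 1/685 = 0.00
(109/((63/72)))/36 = 3.46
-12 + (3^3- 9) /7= -66 /7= -9.43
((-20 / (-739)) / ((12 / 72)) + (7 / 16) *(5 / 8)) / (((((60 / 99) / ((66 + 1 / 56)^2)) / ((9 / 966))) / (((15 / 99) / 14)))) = 1690366278075 / 5349021712384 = 0.32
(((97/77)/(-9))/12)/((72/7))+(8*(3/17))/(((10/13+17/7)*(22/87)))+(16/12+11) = 1985693071/141048864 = 14.08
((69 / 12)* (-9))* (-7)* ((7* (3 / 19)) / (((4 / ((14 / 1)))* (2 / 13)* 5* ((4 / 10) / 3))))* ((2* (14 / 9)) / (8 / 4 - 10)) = -6461091 / 1216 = -5313.40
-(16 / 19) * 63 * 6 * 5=-30240 / 19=-1591.58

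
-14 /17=-0.82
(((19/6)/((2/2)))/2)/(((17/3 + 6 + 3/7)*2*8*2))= 0.00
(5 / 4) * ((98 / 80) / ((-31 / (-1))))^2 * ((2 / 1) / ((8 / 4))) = 2401 / 1230080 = 0.00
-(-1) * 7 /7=1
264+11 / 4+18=1139 / 4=284.75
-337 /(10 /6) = -1011 /5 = -202.20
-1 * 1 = -1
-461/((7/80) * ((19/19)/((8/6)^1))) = -147520/21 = -7024.76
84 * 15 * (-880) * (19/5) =-4213440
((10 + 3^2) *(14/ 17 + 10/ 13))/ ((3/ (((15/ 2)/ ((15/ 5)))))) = 16720/ 663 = 25.22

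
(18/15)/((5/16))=96/25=3.84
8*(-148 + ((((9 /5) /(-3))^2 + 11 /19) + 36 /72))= -556932 /475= -1172.49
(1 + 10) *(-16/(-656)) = 11/41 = 0.27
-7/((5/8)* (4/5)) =-14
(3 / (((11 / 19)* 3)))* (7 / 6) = 133 / 66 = 2.02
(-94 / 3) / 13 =-94 / 39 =-2.41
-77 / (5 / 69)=-5313 / 5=-1062.60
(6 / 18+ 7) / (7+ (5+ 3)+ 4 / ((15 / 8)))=110 / 257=0.43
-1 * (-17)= 17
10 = 10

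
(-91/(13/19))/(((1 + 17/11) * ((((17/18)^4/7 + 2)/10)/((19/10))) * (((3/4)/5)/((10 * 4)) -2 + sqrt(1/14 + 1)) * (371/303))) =2020935806208000 * sqrt(210)/214899216797743 + 56480103443998080/214899216797743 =399.10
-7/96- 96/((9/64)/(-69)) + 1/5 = 22609981/480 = 47104.13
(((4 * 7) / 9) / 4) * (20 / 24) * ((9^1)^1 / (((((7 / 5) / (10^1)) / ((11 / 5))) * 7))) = 275 / 21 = 13.10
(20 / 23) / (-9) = -20 / 207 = -0.10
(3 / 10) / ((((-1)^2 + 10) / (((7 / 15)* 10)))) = 7 / 55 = 0.13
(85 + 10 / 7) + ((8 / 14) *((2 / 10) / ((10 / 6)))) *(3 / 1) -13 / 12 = 179657 / 2100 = 85.55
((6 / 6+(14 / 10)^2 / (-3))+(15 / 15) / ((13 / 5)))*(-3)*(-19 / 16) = 13547 / 5200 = 2.61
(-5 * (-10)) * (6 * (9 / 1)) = 2700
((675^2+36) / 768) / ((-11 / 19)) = -2885853 / 2816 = -1024.81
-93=-93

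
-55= -55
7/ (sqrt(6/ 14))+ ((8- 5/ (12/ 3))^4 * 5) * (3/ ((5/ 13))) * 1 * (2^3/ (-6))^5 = -341172+ 7 * sqrt(21)/ 3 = -341161.31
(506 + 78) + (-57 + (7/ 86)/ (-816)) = 36982745/ 70176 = 527.00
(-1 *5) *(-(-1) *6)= -30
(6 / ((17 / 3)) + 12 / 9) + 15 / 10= 397 / 102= 3.89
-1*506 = -506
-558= -558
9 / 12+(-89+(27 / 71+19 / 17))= -86.75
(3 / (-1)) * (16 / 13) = -48 / 13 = -3.69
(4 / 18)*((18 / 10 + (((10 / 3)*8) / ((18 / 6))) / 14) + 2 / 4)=1849 / 2835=0.65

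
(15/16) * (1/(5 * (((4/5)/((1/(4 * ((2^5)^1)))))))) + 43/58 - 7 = -1486413/237568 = -6.26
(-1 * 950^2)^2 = 814506250000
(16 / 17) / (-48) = -1 / 51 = -0.02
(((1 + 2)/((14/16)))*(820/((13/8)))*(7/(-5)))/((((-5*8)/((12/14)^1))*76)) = 5904/8645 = 0.68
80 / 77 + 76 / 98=978 / 539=1.81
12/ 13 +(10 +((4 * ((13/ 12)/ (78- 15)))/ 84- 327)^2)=350399296306765/ 3276615888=106939.39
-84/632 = -21/158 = -0.13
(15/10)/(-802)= -3/1604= -0.00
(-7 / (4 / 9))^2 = 3969 / 16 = 248.06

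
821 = 821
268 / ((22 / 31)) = 4154 / 11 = 377.64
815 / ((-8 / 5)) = -4075 / 8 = -509.38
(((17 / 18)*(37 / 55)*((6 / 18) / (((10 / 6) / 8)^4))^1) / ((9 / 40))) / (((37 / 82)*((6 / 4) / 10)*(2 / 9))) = 45678592 / 1375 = 33220.79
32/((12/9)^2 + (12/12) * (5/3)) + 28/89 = 26500/2759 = 9.60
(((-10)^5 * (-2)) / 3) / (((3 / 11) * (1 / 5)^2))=55000000 / 9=6111111.11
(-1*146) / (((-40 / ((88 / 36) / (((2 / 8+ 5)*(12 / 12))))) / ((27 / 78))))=803 / 1365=0.59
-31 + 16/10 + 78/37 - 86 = -20959/185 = -113.29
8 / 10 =4 / 5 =0.80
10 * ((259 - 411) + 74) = -780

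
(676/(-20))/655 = -169/3275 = -0.05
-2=-2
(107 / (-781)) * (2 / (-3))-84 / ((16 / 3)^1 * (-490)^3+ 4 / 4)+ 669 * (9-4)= 3345.09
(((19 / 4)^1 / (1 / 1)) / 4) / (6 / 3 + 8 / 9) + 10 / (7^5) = 2878157 / 6991712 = 0.41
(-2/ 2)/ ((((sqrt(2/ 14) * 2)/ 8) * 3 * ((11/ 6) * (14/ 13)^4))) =-28561 * sqrt(7)/ 52822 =-1.43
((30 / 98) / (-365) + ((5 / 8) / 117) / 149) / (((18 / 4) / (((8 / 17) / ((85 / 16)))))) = -12816224 / 810963722205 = -0.00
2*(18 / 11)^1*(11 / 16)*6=27 / 2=13.50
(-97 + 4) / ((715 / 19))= -2.47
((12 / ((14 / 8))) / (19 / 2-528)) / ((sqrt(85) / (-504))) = 6912*sqrt(85) / 88145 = 0.72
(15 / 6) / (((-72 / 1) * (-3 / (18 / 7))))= 5 / 168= 0.03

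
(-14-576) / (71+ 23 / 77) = -4543 / 549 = -8.28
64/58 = 32/29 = 1.10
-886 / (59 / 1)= -886 / 59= -15.02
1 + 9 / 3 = 4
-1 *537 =-537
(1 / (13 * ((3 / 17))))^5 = 1419857 / 90224199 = 0.02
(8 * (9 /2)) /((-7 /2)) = -72 /7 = -10.29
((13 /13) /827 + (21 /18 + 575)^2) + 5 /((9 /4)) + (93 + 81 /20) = 2746196581 /8270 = 332067.30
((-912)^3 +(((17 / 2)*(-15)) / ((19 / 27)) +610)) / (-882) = 28824903769 / 33516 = 860034.13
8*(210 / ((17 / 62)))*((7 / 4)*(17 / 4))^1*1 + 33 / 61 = 2779803 / 61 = 45570.54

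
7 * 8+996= 1052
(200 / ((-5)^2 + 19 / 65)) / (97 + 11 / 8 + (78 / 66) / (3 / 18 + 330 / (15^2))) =14014000 / 175625643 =0.08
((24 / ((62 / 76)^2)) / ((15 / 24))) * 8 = 2217984 / 4805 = 461.60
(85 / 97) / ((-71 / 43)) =-3655 / 6887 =-0.53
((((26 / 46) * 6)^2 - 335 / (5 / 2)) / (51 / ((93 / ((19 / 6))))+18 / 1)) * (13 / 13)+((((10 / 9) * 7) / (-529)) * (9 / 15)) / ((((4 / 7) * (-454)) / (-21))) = -10945539329 / 1763298772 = -6.21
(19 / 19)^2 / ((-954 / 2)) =-1 / 477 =-0.00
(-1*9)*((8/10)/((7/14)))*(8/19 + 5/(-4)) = 1134/95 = 11.94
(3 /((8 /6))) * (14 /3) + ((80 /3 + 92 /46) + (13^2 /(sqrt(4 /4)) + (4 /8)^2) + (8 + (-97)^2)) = 115505 /12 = 9625.42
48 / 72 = 2 / 3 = 0.67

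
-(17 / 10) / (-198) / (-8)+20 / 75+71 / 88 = 16987 / 15840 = 1.07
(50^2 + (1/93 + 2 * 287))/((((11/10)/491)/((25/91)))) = 2699395250/7161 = 376957.86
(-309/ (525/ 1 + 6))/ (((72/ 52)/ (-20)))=13390/ 1593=8.41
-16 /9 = -1.78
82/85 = 0.96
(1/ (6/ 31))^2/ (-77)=-961/ 2772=-0.35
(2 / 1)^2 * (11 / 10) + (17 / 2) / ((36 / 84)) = 727 / 30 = 24.23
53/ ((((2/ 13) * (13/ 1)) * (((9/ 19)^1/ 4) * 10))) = 1007/ 45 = 22.38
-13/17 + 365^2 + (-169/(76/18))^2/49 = 160288366369/1202852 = 133256.93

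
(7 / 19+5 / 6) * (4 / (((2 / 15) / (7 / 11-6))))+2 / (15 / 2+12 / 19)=-12472351 / 64581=-193.13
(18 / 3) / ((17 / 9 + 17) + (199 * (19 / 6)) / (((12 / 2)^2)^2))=46656 / 150661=0.31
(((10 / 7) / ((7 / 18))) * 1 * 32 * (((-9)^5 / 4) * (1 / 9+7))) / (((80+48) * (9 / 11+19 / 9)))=-46766808 / 1421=-32911.19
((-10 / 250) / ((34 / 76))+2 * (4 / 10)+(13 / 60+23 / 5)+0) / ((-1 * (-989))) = 28189 / 5043900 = 0.01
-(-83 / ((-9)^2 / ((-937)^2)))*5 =364357135 / 81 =4498236.23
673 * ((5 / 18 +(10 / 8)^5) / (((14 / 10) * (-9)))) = -177.84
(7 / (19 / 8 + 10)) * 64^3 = 14680064 / 99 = 148283.47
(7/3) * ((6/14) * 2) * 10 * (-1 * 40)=-800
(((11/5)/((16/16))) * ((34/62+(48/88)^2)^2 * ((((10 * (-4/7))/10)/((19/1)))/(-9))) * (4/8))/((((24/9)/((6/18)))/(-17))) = -9008147/1611654660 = -0.01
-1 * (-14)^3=2744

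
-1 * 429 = -429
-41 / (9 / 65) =-2665 / 9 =-296.11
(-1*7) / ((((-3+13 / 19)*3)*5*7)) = 19 / 660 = 0.03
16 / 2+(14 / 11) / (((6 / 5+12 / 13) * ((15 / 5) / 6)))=9.20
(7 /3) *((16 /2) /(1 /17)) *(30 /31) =9520 /31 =307.10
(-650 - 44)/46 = -15.09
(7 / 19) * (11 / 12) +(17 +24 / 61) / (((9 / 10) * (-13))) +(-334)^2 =60508689895 / 542412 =111554.85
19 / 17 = 1.12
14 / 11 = 1.27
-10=-10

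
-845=-845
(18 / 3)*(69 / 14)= 207 / 7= 29.57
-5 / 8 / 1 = -5 / 8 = -0.62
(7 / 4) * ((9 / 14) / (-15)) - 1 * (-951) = 38037 / 40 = 950.92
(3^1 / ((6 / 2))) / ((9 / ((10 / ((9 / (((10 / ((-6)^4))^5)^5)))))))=1490116119384765625 / 788551695697095146683333987590710572354624279563268193527889687954325504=0.00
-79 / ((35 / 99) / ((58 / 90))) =-25201 / 175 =-144.01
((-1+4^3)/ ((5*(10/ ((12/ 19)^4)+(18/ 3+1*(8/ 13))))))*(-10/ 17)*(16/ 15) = -90574848/ 795813605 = -0.11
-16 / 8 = -2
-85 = -85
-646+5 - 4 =-645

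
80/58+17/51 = 149/87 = 1.71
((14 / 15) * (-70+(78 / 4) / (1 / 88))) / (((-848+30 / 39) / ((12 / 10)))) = -299572 / 137675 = -2.18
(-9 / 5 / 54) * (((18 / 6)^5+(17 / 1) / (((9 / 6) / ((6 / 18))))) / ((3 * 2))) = -2221 / 1620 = -1.37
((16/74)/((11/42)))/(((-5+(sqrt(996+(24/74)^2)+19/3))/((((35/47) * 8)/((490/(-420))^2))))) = 0.11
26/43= 0.60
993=993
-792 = -792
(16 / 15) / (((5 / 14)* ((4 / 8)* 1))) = 448 / 75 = 5.97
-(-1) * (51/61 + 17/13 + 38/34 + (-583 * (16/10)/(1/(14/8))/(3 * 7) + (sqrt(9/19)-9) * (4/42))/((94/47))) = -36.00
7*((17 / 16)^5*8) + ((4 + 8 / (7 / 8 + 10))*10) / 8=932194993 / 11403264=81.75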